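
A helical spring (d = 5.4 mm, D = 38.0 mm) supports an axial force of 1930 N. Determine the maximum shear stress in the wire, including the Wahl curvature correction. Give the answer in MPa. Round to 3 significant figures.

1440 MPa

Spring index C = D/d = 38.0/5.4 = 7.0370
K_W = (4C−1)/(4C−4) + 0.615/C = 27.148/24.148 + 0.0874 = 1.2116
τ₀ = 8FD/(πd³) = 8·1930·38.0/(π·5.4³) = 586720/494.69 = 1186 MPa
τ_max = K·τ₀ = 1.2116 × 1186 = 1437 MPa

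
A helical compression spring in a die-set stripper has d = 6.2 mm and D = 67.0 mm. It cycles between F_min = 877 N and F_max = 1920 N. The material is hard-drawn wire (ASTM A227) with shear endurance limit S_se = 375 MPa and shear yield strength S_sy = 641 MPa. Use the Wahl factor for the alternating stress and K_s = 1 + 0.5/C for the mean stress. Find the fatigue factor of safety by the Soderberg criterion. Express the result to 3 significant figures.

C = D/d = 67.0/6.2 = 10.8065; K_W = (4C−1)/(4C−4)+0.615/C = 1.1334; K_s = 1+0.5/C = 1.0463
F_a = (F_max−F_min)/2 = 521.5 N; F_m = (F_max+F_min)/2 = 1398.5 N
τ_a = K_W·8F_aD/(πd³) = 1.1334 × 373.33 = 423.13 MPa
τ_m = K_s·8F_mD/(πd³) = 1.0463 × 1001.2 = 1047.5 MPa
Soderberg: 1/n_f = τ_a/S_se + τ_m/S_sy = 423.13/375 + 1047.5/641 = 1.12835 + 1.63413 = 2.7625
n_f = 1/2.7625 = 0.362

0.362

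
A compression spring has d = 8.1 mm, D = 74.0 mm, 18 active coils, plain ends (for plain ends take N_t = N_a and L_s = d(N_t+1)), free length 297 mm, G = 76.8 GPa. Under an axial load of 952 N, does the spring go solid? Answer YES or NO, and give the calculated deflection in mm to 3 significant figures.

YES, δ = 168 mm

k = Gd⁴/(8D³N_a) = (76.8×10³)(8.1⁴)/(8·74.0³·18) = 5.6656 N/mm
N_t = 18; L_s = 8.1·19 = 153.9 mm; δ_solid = L₀ − L_s = 297 − 153.9 = 143.1 mm
δ = F/k = 952/5.6656 = 168.03 mm
δ ≥ δ_solid → spring goes solid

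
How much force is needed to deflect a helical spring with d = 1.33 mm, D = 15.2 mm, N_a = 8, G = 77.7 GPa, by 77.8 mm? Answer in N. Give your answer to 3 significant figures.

k = Gd⁴/(8D³N_a) = (77.7×10³)(1.33⁴)/(8·15.2³·8) = 1.0817 N/mm
F = k·δ = 1.0817 × 77.8 = 84.158 N

84.2 N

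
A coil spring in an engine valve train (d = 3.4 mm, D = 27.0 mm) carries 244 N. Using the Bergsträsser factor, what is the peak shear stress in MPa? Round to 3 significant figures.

501 MPa

Spring index C = D/d = 27.0/3.4 = 7.9412
K_B = (4C+2)/(4C−3) = 33.765/28.765 = 1.1738
τ₀ = 8FD/(πd³) = 8·244·27.0/(π·3.4³) = 52704/123.48 = 426.83 MPa
τ_max = K·τ₀ = 1.1738 × 426.83 = 501.03 MPa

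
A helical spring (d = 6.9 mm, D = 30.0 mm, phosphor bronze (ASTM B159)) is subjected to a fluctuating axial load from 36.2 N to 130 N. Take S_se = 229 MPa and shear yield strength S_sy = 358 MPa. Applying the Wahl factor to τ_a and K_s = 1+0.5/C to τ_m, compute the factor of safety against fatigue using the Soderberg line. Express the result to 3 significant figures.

7.99

C = D/d = 30.0/6.9 = 4.3478; K_W = (4C−1)/(4C−4)+0.615/C = 1.3655; K_s = 1+0.5/C = 1.1150
F_a = (F_max−F_min)/2 = 46.9 N; F_m = (F_max+F_min)/2 = 83.1 N
τ_a = K_W·8F_aD/(πd³) = 1.3655 × 10.907 = 14.893 MPa
τ_m = K_s·8F_mD/(πd³) = 1.1150 × 19.325 = 21.547 MPa
Soderberg: 1/n_f = τ_a/S_se + τ_m/S_sy = 14.893/229 + 21.547/358 = 0.06503 + 0.06019 = 0.12522
n_f = 1/0.12522 = 7.986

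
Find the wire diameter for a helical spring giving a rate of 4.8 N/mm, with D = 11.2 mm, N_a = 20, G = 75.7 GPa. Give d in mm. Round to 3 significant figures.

d = (8D³N_a·k / G)^(1/4) = (8·11.2³·20·4.8 / (75.7×10³))^0.25
  = (14.253)^0.25 = 1.9430 mm

1.94 mm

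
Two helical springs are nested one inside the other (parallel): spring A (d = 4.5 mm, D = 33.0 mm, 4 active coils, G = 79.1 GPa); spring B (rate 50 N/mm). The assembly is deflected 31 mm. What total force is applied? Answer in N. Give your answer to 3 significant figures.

2420 N

k_A = Gd⁴/(8D³N_a) = (79.1×10³)(4.5⁴)/(8·33.0³·4) = 28.206 N/mm
Parallel: k_eq = 28.206 + 50 = 78.206 N/mm
F = k_eq·δ = 78.206·31 = 2424.4 N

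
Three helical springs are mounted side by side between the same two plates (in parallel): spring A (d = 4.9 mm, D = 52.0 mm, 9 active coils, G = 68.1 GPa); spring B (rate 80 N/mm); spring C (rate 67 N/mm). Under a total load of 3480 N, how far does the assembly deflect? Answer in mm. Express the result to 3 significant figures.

23.1 mm

k_A = Gd⁴/(8D³N_a) = (68.1×10³)(4.9⁴)/(8·52.0³·9) = 3.8778 N/mm
Parallel: k_eq = 3.8778 + 80 + 67 = 150.88 N/mm
δ = F/k_eq = 3480/150.88 = 23.065 mm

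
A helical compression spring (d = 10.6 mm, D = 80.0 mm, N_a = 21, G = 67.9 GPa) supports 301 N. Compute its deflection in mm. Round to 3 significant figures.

k = Gd⁴/(8D³N_a) = (67.9×10³)(10.6⁴)/(8·80.0³·21) = 9.9658 N/mm
δ = F/k = 301 / 9.9658 = 30.203 mm

30.2 mm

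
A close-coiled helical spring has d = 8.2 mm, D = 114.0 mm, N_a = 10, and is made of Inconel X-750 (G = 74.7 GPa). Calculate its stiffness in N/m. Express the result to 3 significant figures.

2850 N/m

k = Gd⁴/(8D³N_a) = (74.7×10³ × 8.2⁴) / (8 × 114.0³ × 10)
  = 3.37735e+08 / 1.18524e+08 = 2.8495 N/mm = 2849.5 N/m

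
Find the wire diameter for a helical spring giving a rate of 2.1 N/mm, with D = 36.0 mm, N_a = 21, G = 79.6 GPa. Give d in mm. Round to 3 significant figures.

3.79 mm

d = (8D³N_a·k / G)^(1/4) = (8·36.0³·21·2.1 / (79.6×10³))^0.25
  = (206.79)^0.25 = 3.7921 mm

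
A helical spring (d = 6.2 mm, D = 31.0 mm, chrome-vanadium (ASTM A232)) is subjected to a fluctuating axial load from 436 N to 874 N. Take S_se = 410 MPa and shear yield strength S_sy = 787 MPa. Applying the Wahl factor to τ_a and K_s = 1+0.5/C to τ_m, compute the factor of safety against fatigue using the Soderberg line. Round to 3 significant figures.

C = D/d = 31.0/6.2 = 5.0000; K_W = (4C−1)/(4C−4)+0.615/C = 1.3105; K_s = 1+0.5/C = 1.1000
F_a = (F_max−F_min)/2 = 219 N; F_m = (F_max+F_min)/2 = 655 N
τ_a = K_W·8F_aD/(πd³) = 1.3105 × 72.539 = 95.062 MPa
τ_m = K_s·8F_mD/(πd³) = 1.1000 × 216.95 = 238.65 MPa
Soderberg: 1/n_f = τ_a/S_se + τ_m/S_sy = 95.062/410 + 238.65/787 = 0.23186 + 0.30324 = 0.5351
n_f = 1/0.5351 = 1.869

1.87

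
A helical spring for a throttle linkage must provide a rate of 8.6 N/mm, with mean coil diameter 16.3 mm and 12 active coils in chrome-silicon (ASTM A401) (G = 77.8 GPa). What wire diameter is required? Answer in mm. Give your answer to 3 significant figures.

d = (8D³N_a·k / G)^(1/4) = (8·16.3³·12·8.6 / (77.8×10³))^0.25
  = (45.957)^0.25 = 2.6037 mm

2.60 mm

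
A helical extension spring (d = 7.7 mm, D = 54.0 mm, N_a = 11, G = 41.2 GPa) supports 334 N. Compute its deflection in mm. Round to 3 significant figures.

32.0 mm

k = Gd⁴/(8D³N_a) = (41.2×10³)(7.7⁴)/(8·54.0³·11) = 10.452 N/mm
δ = F/k = 334 / 10.452 = 31.956 mm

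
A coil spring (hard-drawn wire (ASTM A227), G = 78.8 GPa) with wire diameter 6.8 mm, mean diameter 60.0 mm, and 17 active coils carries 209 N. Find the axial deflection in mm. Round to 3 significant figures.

k = Gd⁴/(8D³N_a) = (78.8×10³)(6.8⁴)/(8·60.0³·17) = 5.7355 N/mm
δ = F/k = 209 / 5.7355 = 36.44 mm

36.4 mm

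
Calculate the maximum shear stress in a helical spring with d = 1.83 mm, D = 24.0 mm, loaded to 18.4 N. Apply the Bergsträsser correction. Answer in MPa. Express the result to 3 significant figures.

Spring index C = D/d = 24.0/1.83 = 13.1148
K_B = (4C+2)/(4C−3) = 54.459/49.459 = 1.1011
τ₀ = 8FD/(πd³) = 8·18.4·24.0/(π·1.83³) = 3532.8/19.253 = 183.49 MPa
τ_max = K·τ₀ = 1.1011 × 183.49 = 202.04 MPa

202 MPa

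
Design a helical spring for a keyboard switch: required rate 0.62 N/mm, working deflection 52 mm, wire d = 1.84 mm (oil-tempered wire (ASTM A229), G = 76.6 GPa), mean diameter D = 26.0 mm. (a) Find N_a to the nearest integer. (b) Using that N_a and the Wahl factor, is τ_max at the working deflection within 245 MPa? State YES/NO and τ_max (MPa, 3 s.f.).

(a) 10 coils; (b) NO, τ_max = 380 MPa

N_a = Gd⁴/(8D³k) = (76.6×10³)(1.84⁴)/(8·26.0³·0.62) = 10.07 → N_a = 10
Actual rate k = Gd⁴/(8D³·10) = 0.62444 N/mm
Working load F = kδ = 0.62444·52 = 32.471 N
C = 26.0/1.84 = 14.1304; K_W = (4C−1)/(4C−4)+0.615/C = 1.1006
τ_max = K_W·8FD/(πd³) = 1.1006·345.11 = 379.84 MPa
τ_max > 245 MPa → exceeds allowable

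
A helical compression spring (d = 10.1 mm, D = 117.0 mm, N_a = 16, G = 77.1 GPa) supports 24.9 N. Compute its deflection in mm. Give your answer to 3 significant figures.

6.36 mm

k = Gd⁴/(8D³N_a) = (77.1×10³)(10.1⁴)/(8·117.0³·16) = 3.9136 N/mm
δ = F/k = 24.9 / 3.9136 = 6.3625 mm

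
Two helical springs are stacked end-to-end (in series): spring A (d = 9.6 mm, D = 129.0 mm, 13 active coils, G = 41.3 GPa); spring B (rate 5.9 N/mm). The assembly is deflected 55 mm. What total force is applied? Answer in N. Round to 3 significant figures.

68.2 N

k_A = Gd⁴/(8D³N_a) = (41.3×10³)(9.6⁴)/(8·129.0³·13) = 1.5712 N/mm
Series: 1/k_eq = 1/1.5712 + 1/5.9 = 0.80595; k_eq = 1.2408 N/mm
F = k_eq·δ = 1.2408·55 = 68.243 N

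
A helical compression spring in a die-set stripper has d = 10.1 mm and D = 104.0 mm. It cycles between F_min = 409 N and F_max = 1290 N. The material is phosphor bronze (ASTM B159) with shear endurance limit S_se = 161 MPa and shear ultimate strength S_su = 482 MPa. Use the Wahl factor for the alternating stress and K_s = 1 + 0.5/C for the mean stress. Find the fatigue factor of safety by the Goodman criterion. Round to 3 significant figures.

C = D/d = 104.0/10.1 = 10.2970; K_W = (4C−1)/(4C−4)+0.615/C = 1.1404; K_s = 1+0.5/C = 1.0486
F_a = (F_max−F_min)/2 = 440.5 N; F_m = (F_max+F_min)/2 = 849.5 N
τ_a = K_W·8F_aD/(πd³) = 1.1404 × 113.23 = 129.13 MPa
τ_m = K_s·8F_mD/(πd³) = 1.0486 × 218.36 = 228.96 MPa
Goodman: 1/n_f = τ_a/S_se + τ_m/S_su = 129.13/161 + 228.96/482 = 0.80202 + 0.47503 = 1.277
n_f = 1/1.277 = 0.7831

0.783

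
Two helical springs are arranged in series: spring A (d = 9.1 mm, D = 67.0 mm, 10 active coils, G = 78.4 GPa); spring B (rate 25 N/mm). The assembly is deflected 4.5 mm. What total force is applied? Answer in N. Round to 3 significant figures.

53.1 N

k_A = Gd⁴/(8D³N_a) = (78.4×10³)(9.1⁴)/(8·67.0³·10) = 22.344 N/mm
Series: 1/k_eq = 1/22.344 + 1/25 = 0.084754; k_eq = 11.799 N/mm
F = k_eq·δ = 11.799·4.5 = 53.095 N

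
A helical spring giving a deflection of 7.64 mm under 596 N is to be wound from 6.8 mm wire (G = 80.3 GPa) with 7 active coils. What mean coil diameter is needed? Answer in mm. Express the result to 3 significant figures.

34.0 mm

Required rate k = F/δ = 596/7.64 = 78.01 N/mm
D = (Gd⁴/(8N_a·k))^(1/3) = (80.3×10³·6.8⁴/(8·7·78.01))^(1/3)
  = (39301.6)^(1/3) = 33.9993 mm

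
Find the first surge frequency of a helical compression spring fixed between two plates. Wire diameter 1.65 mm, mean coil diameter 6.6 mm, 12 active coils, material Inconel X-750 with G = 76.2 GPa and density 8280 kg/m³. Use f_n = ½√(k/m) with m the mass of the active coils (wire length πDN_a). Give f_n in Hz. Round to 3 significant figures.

k = Gd⁴/(8D³N_a) = (76.2×10³)(1.65⁴)/(8·6.6³·12) = 20.464 N/mm = 20464 N/m
Wire length L = πDN_a = π·6.6·12 = 248.81 mm
m = ρ·(πd²/4)·L = 8280 × 2.1382×10⁻⁶ m² × 0.24881 m = 0.0044052 kg
f_n = ½√(k/m) = 0.5·√(20464/0.0044052) = 0.5·√(4.6454e+06) = 1077.7 Hz

1080 Hz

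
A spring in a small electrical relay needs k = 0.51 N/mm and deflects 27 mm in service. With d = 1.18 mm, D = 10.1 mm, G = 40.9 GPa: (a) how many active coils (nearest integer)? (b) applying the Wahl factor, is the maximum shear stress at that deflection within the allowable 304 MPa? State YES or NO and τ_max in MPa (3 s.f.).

(a) 19 coils; (b) YES, τ_max = 251 MPa

N_a = Gd⁴/(8D³k) = (40.9×10³)(1.18⁴)/(8·10.1³·0.51) = 18.86 → N_a = 19
Actual rate k = Gd⁴/(8D³·19) = 0.50634 N/mm
Working load F = kδ = 0.50634·27 = 13.671 N
C = 10.1/1.18 = 8.5593; K_W = (4C−1)/(4C−4)+0.615/C = 1.1711
τ_max = K_W·8FD/(πd³) = 1.1711·214 = 250.61 MPa
τ_max ≤ 304 MPa → acceptable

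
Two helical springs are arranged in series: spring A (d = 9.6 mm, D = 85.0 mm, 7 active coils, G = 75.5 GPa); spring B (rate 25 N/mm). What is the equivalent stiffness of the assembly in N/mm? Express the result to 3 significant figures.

k_A = Gd⁴/(8D³N_a) = (75.5×10³)(9.6⁴)/(8·85.0³·7) = 18.646 N/mm
Series: 1/k_eq = 1/18.646 + 1/25 = 0.093631; k_eq = 10.68 N/mm

10.7 N/mm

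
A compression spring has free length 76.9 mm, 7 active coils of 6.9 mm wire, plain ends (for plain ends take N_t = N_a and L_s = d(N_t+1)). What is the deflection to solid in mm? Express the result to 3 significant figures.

N_t = 7; L_s = 6.9·8 = 55.2 mm
δ_solid = L₀ − L_s = 76.9 − 55.2 = 21.7 mm

21.7 mm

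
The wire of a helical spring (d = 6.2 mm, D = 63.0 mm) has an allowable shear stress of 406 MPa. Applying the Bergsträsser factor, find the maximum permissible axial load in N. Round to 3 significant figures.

532 N

C = D/d = 63.0/6.2 = 10.1613
K_B = (4C+2)/(4C−3) = 42.645/37.645 = 1.1328
τ_max = K·8FD/(πd³) → F_max = τ_allow·πd³/(8DK)
F_max = 406·π·6.2³/(8·63.0·1.1328) = 3.0398e+05/570.94 = 532.43 N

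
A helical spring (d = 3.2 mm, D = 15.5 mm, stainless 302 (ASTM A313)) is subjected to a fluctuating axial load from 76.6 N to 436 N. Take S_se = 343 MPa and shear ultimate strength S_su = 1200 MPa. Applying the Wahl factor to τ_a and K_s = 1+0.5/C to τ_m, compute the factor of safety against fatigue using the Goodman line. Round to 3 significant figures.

0.894

C = D/d = 15.5/3.2 = 4.8438; K_W = (4C−1)/(4C−4)+0.615/C = 1.3221; K_s = 1+0.5/C = 1.1032
F_a = (F_max−F_min)/2 = 179.7 N; F_m = (F_max+F_min)/2 = 256.3 N
τ_a = K_W·8F_aD/(πd³) = 1.3221 × 216.46 = 286.17 MPa
τ_m = K_s·8F_mD/(πd³) = 1.1032 × 308.72 = 340.59 MPa
Goodman: 1/n_f = τ_a/S_se + τ_m/S_su = 286.17/343 + 340.59/1200 = 0.83433 + 0.28383 = 1.1182
n_f = 1/1.1182 = 0.8943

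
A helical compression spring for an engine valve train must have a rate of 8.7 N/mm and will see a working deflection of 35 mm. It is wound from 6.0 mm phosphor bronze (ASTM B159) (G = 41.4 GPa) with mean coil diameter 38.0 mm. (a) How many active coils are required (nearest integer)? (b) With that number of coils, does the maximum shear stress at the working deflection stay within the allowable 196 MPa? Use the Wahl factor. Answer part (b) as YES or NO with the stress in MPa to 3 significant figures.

N_a = Gd⁴/(8D³k) = (41.4×10³)(6.0⁴)/(8·38.0³·8.7) = 14.05 → N_a = 14
Actual rate k = Gd⁴/(8D³·14) = 8.7304 N/mm
Working load F = kδ = 8.7304·35 = 305.57 N
C = 38.0/6.0 = 6.3333; K_W = (4C−1)/(4C−4)+0.615/C = 1.2377
τ_max = K_W·8FD/(πd³) = 1.2377·136.89 = 169.43 MPa
τ_max ≤ 196 MPa → acceptable

(a) 14 coils; (b) YES, τ_max = 169 MPa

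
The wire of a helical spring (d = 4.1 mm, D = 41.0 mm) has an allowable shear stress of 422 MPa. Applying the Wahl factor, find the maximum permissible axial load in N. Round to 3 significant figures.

243 N

C = D/d = 41.0/4.1 = 10.0000
K_W = (4C−1)/(4C−4) + 0.615/C = 39.000/36.000 + 0.0615 = 1.1448
τ_max = K·8FD/(πd³) → F_max = τ_allow·πd³/(8DK)
F_max = 422·π·4.1³/(8·41.0·1.1448) = 91372/375.51 = 243.33 N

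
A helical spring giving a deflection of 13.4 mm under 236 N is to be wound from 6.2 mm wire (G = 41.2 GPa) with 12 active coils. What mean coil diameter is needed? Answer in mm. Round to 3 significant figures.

33.0 mm

Required rate k = F/δ = 236/13.4 = 17.612 N/mm
D = (Gd⁴/(8N_a·k))^(1/3) = (41.2×10³·6.2⁴/(8·12·17.612))^(1/3)
  = (36006.9)^(1/3) = 33.0214 mm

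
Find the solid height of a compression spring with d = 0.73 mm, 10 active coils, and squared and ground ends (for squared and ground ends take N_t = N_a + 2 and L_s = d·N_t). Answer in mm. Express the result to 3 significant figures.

squared and ground ends: N_t = N_a + 2 = 10 + 2 = 12
L_s = d·N_t = 0.73 × 12 = 8.76 mm

8.76 mm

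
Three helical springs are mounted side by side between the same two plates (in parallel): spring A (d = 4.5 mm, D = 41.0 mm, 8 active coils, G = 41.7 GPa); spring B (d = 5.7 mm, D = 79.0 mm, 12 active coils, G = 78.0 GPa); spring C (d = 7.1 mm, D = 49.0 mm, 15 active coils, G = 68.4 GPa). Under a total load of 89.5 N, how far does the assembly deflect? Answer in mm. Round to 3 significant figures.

k_A = Gd⁴/(8D³N_a) = (41.7×10³)(4.5⁴)/(8·41.0³·8) = 3.8766 N/mm
k_B = Gd⁴/(8D³N_a) = (78.0×10³)(5.7⁴)/(8·79.0³·12) = 1.7396 N/mm
k_C = Gd⁴/(8D³N_a) = (68.4×10³)(7.1⁴)/(8·49.0³·15) = 12.312 N/mm
Parallel: k_eq = 3.8766 + 1.7396 + 12.312 = 17.928 N/mm
δ = F/k_eq = 89.5/17.928 = 4.9922 mm

4.99 mm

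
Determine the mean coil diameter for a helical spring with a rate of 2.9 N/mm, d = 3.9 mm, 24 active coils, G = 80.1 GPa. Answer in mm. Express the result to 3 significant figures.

32.2 mm

D = (Gd⁴/(8N_a·k))^(1/3) = (80.1×10³·3.9⁴/(8·24·2.9))^(1/3)
  = (33280.6)^(1/3) = 32.1660 mm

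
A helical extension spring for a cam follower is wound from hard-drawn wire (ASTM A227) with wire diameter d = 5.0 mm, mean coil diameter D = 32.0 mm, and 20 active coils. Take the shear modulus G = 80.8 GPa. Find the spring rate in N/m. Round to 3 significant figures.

9630 N/m

k = Gd⁴/(8D³N_a) = (80.8×10³ × 5.0⁴) / (8 × 32.0³ × 20)
  = 5.05e+07 / 5.24288e+06 = 9.6321 N/mm = 9632.1 N/m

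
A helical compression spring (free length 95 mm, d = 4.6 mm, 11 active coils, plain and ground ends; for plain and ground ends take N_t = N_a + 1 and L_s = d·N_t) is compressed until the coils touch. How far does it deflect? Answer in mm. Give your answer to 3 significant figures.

39.8 mm

N_t = 12; L_s = 4.6·12 = 55.2 mm
δ_solid = L₀ − L_s = 95 − 55.2 = 39.8 mm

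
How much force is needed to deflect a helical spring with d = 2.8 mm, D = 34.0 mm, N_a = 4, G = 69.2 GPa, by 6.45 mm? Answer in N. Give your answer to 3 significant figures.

k = Gd⁴/(8D³N_a) = (69.2×10³)(2.8⁴)/(8·34.0³·4) = 3.3818 N/mm
F = k·δ = 3.3818 × 6.45 = 21.813 N

21.8 N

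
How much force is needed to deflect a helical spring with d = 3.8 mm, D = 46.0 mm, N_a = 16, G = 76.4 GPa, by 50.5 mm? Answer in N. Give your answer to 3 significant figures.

k = Gd⁴/(8D³N_a) = (76.4×10³)(3.8⁴)/(8·46.0³·16) = 1.2786 N/mm
F = k·δ = 1.2786 × 50.5 = 64.571 N

64.6 N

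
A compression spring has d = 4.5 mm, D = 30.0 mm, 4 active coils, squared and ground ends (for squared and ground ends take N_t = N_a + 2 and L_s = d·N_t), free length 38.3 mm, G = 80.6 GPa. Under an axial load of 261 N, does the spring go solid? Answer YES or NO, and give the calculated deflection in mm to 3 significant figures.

k = Gd⁴/(8D³N_a) = (80.6×10³)(4.5⁴)/(8·30.0³·4) = 38.254 N/mm
N_t = 6; L_s = 4.5·6 = 27 mm; δ_solid = L₀ − L_s = 38.3 − 27 = 11.3 mm
δ = F/k = 261/38.254 = 6.8229 mm
δ < δ_solid → spring does not go solid

NO, δ = 6.82 mm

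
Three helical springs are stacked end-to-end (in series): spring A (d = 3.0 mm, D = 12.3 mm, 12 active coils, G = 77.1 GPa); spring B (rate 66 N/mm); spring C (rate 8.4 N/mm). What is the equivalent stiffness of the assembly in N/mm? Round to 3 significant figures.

6.14 N/mm

k_A = Gd⁴/(8D³N_a) = (77.1×10³)(3.0⁴)/(8·12.3³·12) = 34.959 N/mm
Series: 1/k_eq = 1/34.959 + 1/66 + 1/8.4 = 0.1628; k_eq = 6.1423 N/mm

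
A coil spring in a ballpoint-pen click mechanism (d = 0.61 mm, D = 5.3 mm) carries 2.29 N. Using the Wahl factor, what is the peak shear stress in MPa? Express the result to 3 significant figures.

159 MPa

Spring index C = D/d = 5.3/0.61 = 8.6885
K_W = (4C−1)/(4C−4) + 0.615/C = 33.754/30.754 + 0.0708 = 1.1683
τ₀ = 8FD/(πd³) = 8·2.29·5.3/(π·0.61³) = 97.096/0.71308 = 136.16 MPa
τ_max = K·τ₀ = 1.1683 × 136.16 = 159.08 MPa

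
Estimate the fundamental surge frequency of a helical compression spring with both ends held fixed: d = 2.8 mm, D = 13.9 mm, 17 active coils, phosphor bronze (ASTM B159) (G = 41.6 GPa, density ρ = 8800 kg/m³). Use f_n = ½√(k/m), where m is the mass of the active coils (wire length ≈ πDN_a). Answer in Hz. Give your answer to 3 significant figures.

209 Hz

k = Gd⁴/(8D³N_a) = (41.6×10³)(2.8⁴)/(8·13.9³·17) = 7.0007 N/mm = 7000.7 N/m
Wire length L = πDN_a = π·13.9·17 = 742.36 mm
m = ρ·(πd²/4)·L = 8800 × 6.1575×10⁻⁶ m² × 0.74236 m = 0.040226 kg
f_n = ½√(k/m) = 0.5·√(7000.7/0.040226) = 0.5·√(1.7404e+05) = 208.59 Hz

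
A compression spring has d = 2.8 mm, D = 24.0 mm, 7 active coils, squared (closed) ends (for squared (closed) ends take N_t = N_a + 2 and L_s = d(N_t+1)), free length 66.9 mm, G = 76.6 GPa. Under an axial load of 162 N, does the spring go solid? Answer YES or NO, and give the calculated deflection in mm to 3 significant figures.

NO, δ = 26.6 mm

k = Gd⁴/(8D³N_a) = (76.6×10³)(2.8⁴)/(8·24.0³·7) = 6.0819 N/mm
N_t = 9; L_s = 2.8·10 = 28 mm; δ_solid = L₀ − L_s = 66.9 − 28 = 38.9 mm
δ = F/k = 162/6.0819 = 26.636 mm
δ < δ_solid → spring does not go solid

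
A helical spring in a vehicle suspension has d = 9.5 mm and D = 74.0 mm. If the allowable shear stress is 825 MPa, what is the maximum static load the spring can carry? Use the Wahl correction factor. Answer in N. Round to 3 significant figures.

3160 N

C = D/d = 74.0/9.5 = 7.7895
K_W = (4C−1)/(4C−4) + 0.615/C = 30.158/27.158 + 0.0790 = 1.1894
τ_max = K·8FD/(πd³) → F_max = τ_allow·πd³/(8DK)
F_max = 825·π·9.5³/(8·74.0·1.1894) = 2.2222e+06/704.14 = 3155.9 N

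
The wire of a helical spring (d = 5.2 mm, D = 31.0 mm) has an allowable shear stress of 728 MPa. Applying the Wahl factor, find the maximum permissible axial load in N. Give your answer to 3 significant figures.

1030 N

C = D/d = 31.0/5.2 = 5.9615
K_W = (4C−1)/(4C−4) + 0.615/C = 22.846/19.846 + 0.1032 = 1.2543
τ_max = K·8FD/(πd³) → F_max = τ_allow·πd³/(8DK)
F_max = 728·π·5.2³/(8·31.0·1.2543) = 3.2158e+05/311.07 = 1033.8 N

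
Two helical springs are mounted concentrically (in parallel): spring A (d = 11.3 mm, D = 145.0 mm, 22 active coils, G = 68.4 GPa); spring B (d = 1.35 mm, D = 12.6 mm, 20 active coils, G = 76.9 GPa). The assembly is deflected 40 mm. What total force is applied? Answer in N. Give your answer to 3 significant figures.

k_A = Gd⁴/(8D³N_a) = (68.4×10³)(11.3⁴)/(8·145.0³·22) = 2.0785 N/mm
k_B = Gd⁴/(8D³N_a) = (76.9×10³)(1.35⁴)/(8·12.6³·20) = 0.79805 N/mm
Parallel: k_eq = 2.0785 + 0.79805 = 2.8766 N/mm
F = k_eq·δ = 2.8766·40 = 115.06 N

115 N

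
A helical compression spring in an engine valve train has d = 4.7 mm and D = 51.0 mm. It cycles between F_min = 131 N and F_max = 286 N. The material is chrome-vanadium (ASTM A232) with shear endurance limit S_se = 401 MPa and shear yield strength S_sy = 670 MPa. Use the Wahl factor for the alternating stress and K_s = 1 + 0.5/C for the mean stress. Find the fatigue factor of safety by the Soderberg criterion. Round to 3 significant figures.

1.47

C = D/d = 51.0/4.7 = 10.8511; K_W = (4C−1)/(4C−4)+0.615/C = 1.1328; K_s = 1+0.5/C = 1.0461
F_a = (F_max−F_min)/2 = 77.5 N; F_m = (F_max+F_min)/2 = 208.5 N
τ_a = K_W·8F_aD/(πd³) = 1.1328 × 96.943 = 109.82 MPa
τ_m = K_s·8F_mD/(πd³) = 1.0461 × 260.81 = 272.83 MPa
Soderberg: 1/n_f = τ_a/S_se + τ_m/S_sy = 109.82/401 + 272.83/670 = 0.27386 + 0.40720 = 0.68107
n_f = 1/0.68107 = 1.468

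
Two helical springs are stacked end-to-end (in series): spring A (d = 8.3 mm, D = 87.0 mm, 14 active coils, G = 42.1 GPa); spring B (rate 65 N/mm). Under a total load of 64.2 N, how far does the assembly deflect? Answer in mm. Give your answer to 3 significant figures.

24.7 mm

k_A = Gd⁴/(8D³N_a) = (42.1×10³)(8.3⁴)/(8·87.0³·14) = 2.7091 N/mm
Series: 1/k_eq = 1/2.7091 + 1/65 = 0.38452; k_eq = 2.6007 N/mm
δ = F/k_eq = 64.2/2.6007 = 24.686 mm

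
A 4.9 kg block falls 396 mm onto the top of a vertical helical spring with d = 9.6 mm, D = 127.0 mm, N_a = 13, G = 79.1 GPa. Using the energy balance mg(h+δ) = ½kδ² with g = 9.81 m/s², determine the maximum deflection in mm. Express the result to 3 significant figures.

k = Gd⁴/(8D³N_a) = (79.1×10³)(9.6⁴)/(8·127.0³·13) = 3.1537 N/mm
W = mg = 4.9 × 9.81 = 48.069 N
½kδ² − Wδ − Wh = 0 → δ = (W + √(W² + 2kWh))/k
δ = (48.069 + √(2310.6 + 120062))/3.1537 = (48.069 + 349.82)/3.1537 = 126.17 mm

126 mm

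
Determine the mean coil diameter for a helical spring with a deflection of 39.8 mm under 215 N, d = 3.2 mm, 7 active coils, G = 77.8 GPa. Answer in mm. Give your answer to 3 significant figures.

Required rate k = F/δ = 215/39.8 = 5.402 N/mm
D = (Gd⁴/(8N_a·k))^(1/3) = (77.8×10³·3.2⁴/(8·7·5.402))^(1/3)
  = (26967.2)^(1/3) = 29.9879 mm

30.0 mm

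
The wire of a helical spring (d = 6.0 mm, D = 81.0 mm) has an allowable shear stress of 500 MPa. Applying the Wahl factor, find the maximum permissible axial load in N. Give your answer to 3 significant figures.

474 N

C = D/d = 81.0/6.0 = 13.5000
K_W = (4C−1)/(4C−4) + 0.615/C = 53.000/50.000 + 0.0456 = 1.1056
τ_max = K·8FD/(πd³) → F_max = τ_allow·πd³/(8DK)
F_max = 500·π·6.0³/(8·81.0·1.1056) = 3.3929e+05/716.4 = 473.61 N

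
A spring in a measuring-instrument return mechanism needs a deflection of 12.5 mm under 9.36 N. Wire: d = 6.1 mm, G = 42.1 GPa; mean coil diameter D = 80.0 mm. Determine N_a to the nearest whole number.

19

Required rate k = F/δ = 9.36/12.5 = 0.7488 N/mm
N_a = Gd⁴/(8D³k) = (42.1×10³ × 6.1⁴)/(8 × 80.0³ × 0.7488)
    = 5.8291e+07 / 3.06708e+06 = 19.01 → 19 coils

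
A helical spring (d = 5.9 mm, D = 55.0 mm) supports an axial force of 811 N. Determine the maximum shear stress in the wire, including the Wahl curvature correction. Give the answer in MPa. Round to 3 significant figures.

Spring index C = D/d = 55.0/5.9 = 9.3220
K_W = (4C−1)/(4C−4) + 0.615/C = 36.288/33.288 + 0.0660 = 1.1561
τ₀ = 8FD/(πd³) = 8·811·55.0/(π·5.9³) = 356840/645.22 = 553.05 MPa
τ_max = K·τ₀ = 1.1561 × 553.05 = 639.38 MPa

639 MPa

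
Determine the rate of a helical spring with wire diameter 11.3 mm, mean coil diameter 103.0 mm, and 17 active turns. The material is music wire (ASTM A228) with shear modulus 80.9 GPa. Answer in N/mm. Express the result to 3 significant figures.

8.88 N/mm

k = Gd⁴/(8D³N_a) = (80.9×10³ × 11.3⁴) / (8 × 103.0³ × 17)
  = 1.31905e+09 / 1.48611e+08 = 8.8759 N/mm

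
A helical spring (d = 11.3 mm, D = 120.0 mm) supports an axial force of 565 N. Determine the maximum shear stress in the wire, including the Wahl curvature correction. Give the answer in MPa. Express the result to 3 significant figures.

Spring index C = D/d = 120.0/11.3 = 10.6195
K_W = (4C−1)/(4C−4) + 0.615/C = 41.478/38.478 + 0.0579 = 1.1359
τ₀ = 8FD/(πd³) = 8·565·120.0/(π·11.3³) = 542400/4533 = 119.66 MPa
τ_max = K·τ₀ = 1.1359 × 119.66 = 135.91 MPa

136 MPa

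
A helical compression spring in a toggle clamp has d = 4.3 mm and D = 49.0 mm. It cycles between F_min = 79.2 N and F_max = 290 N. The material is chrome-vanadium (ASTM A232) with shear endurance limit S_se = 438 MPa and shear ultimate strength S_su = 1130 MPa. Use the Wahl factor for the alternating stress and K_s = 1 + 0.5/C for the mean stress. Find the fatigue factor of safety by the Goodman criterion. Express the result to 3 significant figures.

1.44

C = D/d = 49.0/4.3 = 11.3953; K_W = (4C−1)/(4C−4)+0.615/C = 1.1261; K_s = 1+0.5/C = 1.0439
F_a = (F_max−F_min)/2 = 105.4 N; F_m = (F_max+F_min)/2 = 184.6 N
τ_a = K_W·8F_aD/(πd³) = 1.1261 × 165.41 = 186.28 MPa
τ_m = K_s·8F_mD/(πd³) = 1.0439 × 289.71 = 302.42 MPa
Goodman: 1/n_f = τ_a/S_se + τ_m/S_su = 186.28/438 + 302.42/1130 = 0.42529 + 0.26763 = 0.69292
n_f = 1/0.69292 = 1.443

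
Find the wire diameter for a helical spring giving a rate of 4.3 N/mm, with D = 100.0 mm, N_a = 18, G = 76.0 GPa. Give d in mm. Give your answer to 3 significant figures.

d = (8D³N_a·k / G)^(1/4) = (8·100.0³·18·4.3 / (76.0×10³))^0.25
  = (8147.4)^0.25 = 9.5007 mm

9.50 mm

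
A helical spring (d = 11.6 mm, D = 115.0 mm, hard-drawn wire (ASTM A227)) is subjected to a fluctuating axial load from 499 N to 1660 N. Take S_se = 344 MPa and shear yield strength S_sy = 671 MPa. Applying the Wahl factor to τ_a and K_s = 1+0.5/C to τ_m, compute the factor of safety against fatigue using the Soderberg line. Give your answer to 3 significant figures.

1.47

C = D/d = 115.0/11.6 = 9.9138; K_W = (4C−1)/(4C−4)+0.615/C = 1.1462; K_s = 1+0.5/C = 1.0504
F_a = (F_max−F_min)/2 = 580.5 N; F_m = (F_max+F_min)/2 = 1079.5 N
τ_a = K_W·8F_aD/(πd³) = 1.1462 × 108.91 = 124.83 MPa
τ_m = K_s·8F_mD/(πd³) = 1.0504 × 202.53 = 212.74 MPa
Soderberg: 1/n_f = τ_a/S_se + τ_m/S_sy = 124.83/344 + 212.74/671 = 0.36288 + 0.31705 = 0.67993
n_f = 1/0.67993 = 1.471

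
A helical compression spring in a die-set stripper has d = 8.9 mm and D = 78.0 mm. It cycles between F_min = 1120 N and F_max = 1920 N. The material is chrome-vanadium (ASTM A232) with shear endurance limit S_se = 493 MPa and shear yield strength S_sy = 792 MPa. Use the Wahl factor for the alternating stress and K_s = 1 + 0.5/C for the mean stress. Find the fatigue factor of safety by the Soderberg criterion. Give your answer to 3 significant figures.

C = D/d = 78.0/8.9 = 8.7640; K_W = (4C−1)/(4C−4)+0.615/C = 1.1668; K_s = 1+0.5/C = 1.0571
F_a = (F_max−F_min)/2 = 400 N; F_m = (F_max+F_min)/2 = 1520 N
τ_a = K_W·8F_aD/(πd³) = 1.1668 × 112.7 = 131.5 MPa
τ_m = K_s·8F_mD/(πd³) = 1.0571 × 428.26 = 452.69 MPa
Soderberg: 1/n_f = τ_a/S_se + τ_m/S_sy = 131.5/493 + 452.69/792 = 0.26673 + 0.57158 = 0.83831
n_f = 1/0.83831 = 1.193

1.19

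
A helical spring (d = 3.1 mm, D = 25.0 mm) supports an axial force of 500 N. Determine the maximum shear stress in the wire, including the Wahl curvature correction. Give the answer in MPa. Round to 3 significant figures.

1260 MPa

Spring index C = D/d = 25.0/3.1 = 8.0645
K_W = (4C−1)/(4C−4) + 0.615/C = 31.258/28.258 + 0.0763 = 1.1824
τ₀ = 8FD/(πd³) = 8·500·25.0/(π·3.1³) = 100000/93.591 = 1068.5 MPa
τ_max = K·τ₀ = 1.1824 × 1068.5 = 1263.4 MPa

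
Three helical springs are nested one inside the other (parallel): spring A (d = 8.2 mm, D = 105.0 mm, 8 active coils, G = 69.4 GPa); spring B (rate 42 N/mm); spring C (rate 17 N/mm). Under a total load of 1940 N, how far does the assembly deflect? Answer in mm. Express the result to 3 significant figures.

k_A = Gd⁴/(8D³N_a) = (69.4×10³)(8.2⁴)/(8·105.0³·8) = 4.2351 N/mm
Parallel: k_eq = 4.2351 + 42 + 17 = 63.235 N/mm
δ = F/k_eq = 1940/63.235 = 30.679 mm

30.7 mm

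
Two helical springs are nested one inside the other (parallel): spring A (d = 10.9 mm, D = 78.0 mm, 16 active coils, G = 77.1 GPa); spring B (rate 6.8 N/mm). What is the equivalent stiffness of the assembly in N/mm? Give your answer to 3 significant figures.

k_A = Gd⁴/(8D³N_a) = (77.1×10³)(10.9⁴)/(8·78.0³·16) = 17.917 N/mm
Parallel: k_eq = 17.917 + 6.8 = 24.717 N/mm

24.7 N/mm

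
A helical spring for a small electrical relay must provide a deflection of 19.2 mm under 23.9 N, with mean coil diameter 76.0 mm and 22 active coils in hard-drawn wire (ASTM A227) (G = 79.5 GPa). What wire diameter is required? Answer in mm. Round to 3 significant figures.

Required rate k = F/δ = 23.9/19.2 = 1.2448 N/mm
d = (8D³N_a·k / G)^(1/4) = (8·76.0³·22·1.2448 / (79.5×10³))^0.25
  = (1209.7)^0.25 = 5.8975 mm

5.90 mm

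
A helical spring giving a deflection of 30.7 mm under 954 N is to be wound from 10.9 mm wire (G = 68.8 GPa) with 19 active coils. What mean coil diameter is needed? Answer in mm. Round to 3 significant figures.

59.0 mm

Required rate k = F/δ = 954/30.7 = 31.075 N/mm
D = (Gd⁴/(8N_a·k))^(1/3) = (68.8×10³·10.9⁴/(8·19·31.075))^(1/3)
  = (205608)^(1/3) = 59.0220 mm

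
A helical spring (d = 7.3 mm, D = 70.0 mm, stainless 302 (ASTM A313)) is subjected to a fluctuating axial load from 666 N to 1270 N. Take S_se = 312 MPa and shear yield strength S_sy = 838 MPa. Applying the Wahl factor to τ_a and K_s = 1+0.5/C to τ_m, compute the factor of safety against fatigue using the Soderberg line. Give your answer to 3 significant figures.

C = D/d = 70.0/7.3 = 9.5890; K_W = (4C−1)/(4C−4)+0.615/C = 1.1515; K_s = 1+0.5/C = 1.0521
F_a = (F_max−F_min)/2 = 302 N; F_m = (F_max+F_min)/2 = 968 N
τ_a = K_W·8F_aD/(πd³) = 1.1515 × 138.38 = 159.34 MPa
τ_m = K_s·8F_mD/(πd³) = 1.0521 × 443.55 = 466.68 MPa
Soderberg: 1/n_f = τ_a/S_se + τ_m/S_sy = 159.34/312 + 466.68/838 = 0.51070 + 0.55690 = 1.0676
n_f = 1/1.0676 = 0.9367

0.937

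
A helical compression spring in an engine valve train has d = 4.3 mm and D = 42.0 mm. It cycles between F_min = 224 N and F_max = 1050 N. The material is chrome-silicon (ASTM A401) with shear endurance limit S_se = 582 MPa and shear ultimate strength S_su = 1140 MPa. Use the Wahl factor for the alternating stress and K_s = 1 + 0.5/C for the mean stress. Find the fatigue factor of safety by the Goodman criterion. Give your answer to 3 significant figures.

0.530

C = D/d = 42.0/4.3 = 9.7674; K_W = (4C−1)/(4C−4)+0.615/C = 1.1485; K_s = 1+0.5/C = 1.0512
F_a = (F_max−F_min)/2 = 413 N; F_m = (F_max+F_min)/2 = 637 N
τ_a = K_W·8F_aD/(πd³) = 1.1485 × 555.56 = 638.07 MPa
τ_m = K_s·8F_mD/(πd³) = 1.0512 × 856.89 = 900.75 MPa
Goodman: 1/n_f = τ_a/S_se + τ_m/S_su = 638.07/582 + 900.75/1140 = 1.09634 + 0.79013 = 1.8865
n_f = 1/1.8865 = 0.5301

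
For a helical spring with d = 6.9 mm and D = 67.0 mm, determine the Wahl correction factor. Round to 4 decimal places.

C = D/d = 67.0/6.9 = 9.7101
K_W = (4C−1)/(4C−4) + 0.615/C = 37.841/34.841 + 0.0633 = 1.1494

1.1494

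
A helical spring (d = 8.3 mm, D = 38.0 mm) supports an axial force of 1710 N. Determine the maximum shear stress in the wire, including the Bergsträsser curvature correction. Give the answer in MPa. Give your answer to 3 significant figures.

384 MPa

Spring index C = D/d = 38.0/8.3 = 4.5783
K_B = (4C+2)/(4C−3) = 20.313/15.313 = 1.3265
τ₀ = 8FD/(πd³) = 8·1710·38.0/(π·8.3³) = 519840/1796.3 = 289.39 MPa
τ_max = K·τ₀ = 1.3265 × 289.39 = 383.88 MPa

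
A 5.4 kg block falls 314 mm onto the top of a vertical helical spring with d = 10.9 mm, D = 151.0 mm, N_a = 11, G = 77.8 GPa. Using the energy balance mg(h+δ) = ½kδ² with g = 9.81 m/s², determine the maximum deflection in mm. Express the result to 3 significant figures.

k = Gd⁴/(8D³N_a) = (77.8×10³)(10.9⁴)/(8·151.0³·11) = 3.6247 N/mm
W = mg = 5.4 × 9.81 = 52.974 N
½kδ² − Wδ − Wh = 0 → δ = (W + √(W² + 2kWh))/k
δ = (52.974 + √(2806.2 + 120585))/3.6247 = (52.974 + 351.27)/3.6247 = 111.53 mm

112 mm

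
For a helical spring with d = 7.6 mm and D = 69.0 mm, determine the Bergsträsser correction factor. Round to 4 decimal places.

1.1501

C = D/d = 69.0/7.6 = 9.0789
K_B = (4C+2)/(4C−3) = 38.316/33.316 = 1.1501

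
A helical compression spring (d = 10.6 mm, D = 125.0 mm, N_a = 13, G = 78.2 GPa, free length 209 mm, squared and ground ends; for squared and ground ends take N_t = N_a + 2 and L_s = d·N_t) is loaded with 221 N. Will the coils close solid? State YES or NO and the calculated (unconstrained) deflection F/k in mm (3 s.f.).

NO, δ = 45.5 mm

k = Gd⁴/(8D³N_a) = (78.2×10³)(10.6⁴)/(8·125.0³·13) = 4.8603 N/mm
N_t = 15; L_s = 10.6·15 = 159 mm; δ_solid = L₀ − L_s = 209 − 159 = 50 mm
δ = F/k = 221/4.8603 = 45.47 mm
δ < δ_solid → spring does not go solid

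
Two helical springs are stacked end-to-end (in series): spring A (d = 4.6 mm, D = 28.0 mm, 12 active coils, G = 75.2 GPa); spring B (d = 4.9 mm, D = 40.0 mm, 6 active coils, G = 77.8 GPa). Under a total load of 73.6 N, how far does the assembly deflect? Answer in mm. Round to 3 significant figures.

k_A = Gd⁴/(8D³N_a) = (75.2×10³)(4.6⁴)/(8·28.0³·12) = 15.977 N/mm
k_B = Gd⁴/(8D³N_a) = (77.8×10³)(4.9⁴)/(8·40.0³·6) = 14.6 N/mm
Series: 1/k_eq = 1/15.977 + 1/14.6 = 0.13108; k_eq = 7.6287 N/mm
δ = F/k_eq = 73.6/7.6287 = 9.6477 mm

9.65 mm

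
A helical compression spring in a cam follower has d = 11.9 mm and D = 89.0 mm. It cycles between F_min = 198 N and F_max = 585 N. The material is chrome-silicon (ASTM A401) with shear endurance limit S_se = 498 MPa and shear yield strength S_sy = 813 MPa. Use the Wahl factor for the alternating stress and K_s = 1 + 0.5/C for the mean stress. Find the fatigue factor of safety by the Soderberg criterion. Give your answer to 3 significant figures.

C = D/d = 89.0/11.9 = 7.4790; K_W = (4C−1)/(4C−4)+0.615/C = 1.1980; K_s = 1+0.5/C = 1.0669
F_a = (F_max−F_min)/2 = 193.5 N; F_m = (F_max+F_min)/2 = 391.5 N
τ_a = K_W·8F_aD/(πd³) = 1.1980 × 26.024 = 31.176 MPa
τ_m = K_s·8F_mD/(πd³) = 1.0669 × 52.653 = 56.173 MPa
Soderberg: 1/n_f = τ_a/S_se + τ_m/S_sy = 31.176/498 + 56.173/813 = 0.06260 + 0.06909 = 0.1317
n_f = 1/0.1317 = 7.593

7.59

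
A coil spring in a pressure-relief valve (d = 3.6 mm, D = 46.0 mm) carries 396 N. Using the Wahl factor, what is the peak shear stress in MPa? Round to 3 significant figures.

1110 MPa

Spring index C = D/d = 46.0/3.6 = 12.7778
K_W = (4C−1)/(4C−4) + 0.615/C = 50.111/47.111 + 0.0481 = 1.1118
τ₀ = 8FD/(πd³) = 8·396·46.0/(π·3.6³) = 145728/146.57 = 994.23 MPa
τ_max = K·τ₀ = 1.1118 × 994.23 = 1105.4 MPa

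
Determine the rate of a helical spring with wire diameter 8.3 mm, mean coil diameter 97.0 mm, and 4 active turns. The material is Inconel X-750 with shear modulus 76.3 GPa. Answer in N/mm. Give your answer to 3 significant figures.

k = Gd⁴/(8D³N_a) = (76.3×10³ × 8.3⁴) / (8 × 97.0³ × 4)
  = 3.62107e+08 / 2.92055e+07 = 12.399 N/mm

12.4 N/mm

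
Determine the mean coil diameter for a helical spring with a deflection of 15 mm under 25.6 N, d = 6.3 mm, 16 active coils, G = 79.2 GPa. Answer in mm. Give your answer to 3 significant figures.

Required rate k = F/δ = 25.6/15 = 1.7067 N/mm
D = (Gd⁴/(8N_a·k))^(1/3) = (79.2×10³·6.3⁴/(8·16·1.7067))^(1/3)
  = (571122)^(1/3) = 82.9678 mm

83.0 mm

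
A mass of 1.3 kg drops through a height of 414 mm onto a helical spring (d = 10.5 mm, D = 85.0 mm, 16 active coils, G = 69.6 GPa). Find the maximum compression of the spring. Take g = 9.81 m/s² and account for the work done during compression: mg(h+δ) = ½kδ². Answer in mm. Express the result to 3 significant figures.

32.5 mm

k = Gd⁴/(8D³N_a) = (69.6×10³)(10.5⁴)/(8·85.0³·16) = 10.762 N/mm
W = mg = 1.3 × 9.81 = 12.753 N
½kδ² − Wδ − Wh = 0 → δ = (W + √(W² + 2kWh))/k
δ = (12.753 + √(162.64 + 113643))/10.762 = (12.753 + 337.35)/10.762 = 32.531 mm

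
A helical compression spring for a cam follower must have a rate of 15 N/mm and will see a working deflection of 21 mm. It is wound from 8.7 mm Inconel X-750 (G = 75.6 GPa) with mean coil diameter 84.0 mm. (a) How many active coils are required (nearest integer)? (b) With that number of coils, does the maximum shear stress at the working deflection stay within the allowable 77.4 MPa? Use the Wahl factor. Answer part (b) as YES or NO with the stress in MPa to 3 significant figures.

(a) 6 coils; (b) NO, τ_max = 119 MPa

N_a = Gd⁴/(8D³k) = (75.6×10³)(8.7⁴)/(8·84.0³·15) = 6.089 → N_a = 6
Actual rate k = Gd⁴/(8D³·6) = 15.224 N/mm
Working load F = kδ = 15.224·21 = 319.7 N
C = 84.0/8.7 = 9.6552; K_W = (4C−1)/(4C−4)+0.615/C = 1.1503
τ_max = K_W·8FD/(πd³) = 1.1503·103.85 = 119.46 MPa
τ_max > 77.4 MPa → exceeds allowable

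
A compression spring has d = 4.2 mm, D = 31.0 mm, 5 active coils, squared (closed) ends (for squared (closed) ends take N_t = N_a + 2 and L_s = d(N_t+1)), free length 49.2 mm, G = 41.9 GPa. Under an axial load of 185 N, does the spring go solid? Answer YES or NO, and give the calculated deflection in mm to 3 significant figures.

YES, δ = 16.9 mm

k = Gd⁴/(8D³N_a) = (41.9×10³)(4.2⁴)/(8·31.0³·5) = 10.941 N/mm
N_t = 7; L_s = 4.2·8 = 33.6 mm; δ_solid = L₀ − L_s = 49.2 − 33.6 = 15.6 mm
δ = F/k = 185/10.941 = 16.909 mm
δ ≥ δ_solid → spring goes solid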